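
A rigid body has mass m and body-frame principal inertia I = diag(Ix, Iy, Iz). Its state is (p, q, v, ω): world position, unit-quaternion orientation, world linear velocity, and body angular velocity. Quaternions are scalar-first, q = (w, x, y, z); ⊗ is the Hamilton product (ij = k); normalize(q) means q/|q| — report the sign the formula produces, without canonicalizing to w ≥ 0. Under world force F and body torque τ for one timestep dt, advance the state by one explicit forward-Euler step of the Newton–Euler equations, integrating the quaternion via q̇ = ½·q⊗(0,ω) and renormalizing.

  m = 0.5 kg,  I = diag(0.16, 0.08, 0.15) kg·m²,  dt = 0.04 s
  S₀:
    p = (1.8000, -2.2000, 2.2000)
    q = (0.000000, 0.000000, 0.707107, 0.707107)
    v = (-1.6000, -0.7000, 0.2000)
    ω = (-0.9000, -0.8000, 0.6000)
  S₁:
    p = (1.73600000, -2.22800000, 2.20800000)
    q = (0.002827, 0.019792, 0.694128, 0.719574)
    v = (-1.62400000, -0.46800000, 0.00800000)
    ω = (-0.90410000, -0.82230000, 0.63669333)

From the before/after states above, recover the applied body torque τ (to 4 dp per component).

τ = (-0.0500, -0.0500, 0.0800)

Δω = ω₁−ω₀ = (-0.00410000, -0.02230000, 0.03669333)
precession coupling = (-0.0336, -0.0054, -0.0576)
I·α + gyro = (-0.0500, -0.0500, 0.0800)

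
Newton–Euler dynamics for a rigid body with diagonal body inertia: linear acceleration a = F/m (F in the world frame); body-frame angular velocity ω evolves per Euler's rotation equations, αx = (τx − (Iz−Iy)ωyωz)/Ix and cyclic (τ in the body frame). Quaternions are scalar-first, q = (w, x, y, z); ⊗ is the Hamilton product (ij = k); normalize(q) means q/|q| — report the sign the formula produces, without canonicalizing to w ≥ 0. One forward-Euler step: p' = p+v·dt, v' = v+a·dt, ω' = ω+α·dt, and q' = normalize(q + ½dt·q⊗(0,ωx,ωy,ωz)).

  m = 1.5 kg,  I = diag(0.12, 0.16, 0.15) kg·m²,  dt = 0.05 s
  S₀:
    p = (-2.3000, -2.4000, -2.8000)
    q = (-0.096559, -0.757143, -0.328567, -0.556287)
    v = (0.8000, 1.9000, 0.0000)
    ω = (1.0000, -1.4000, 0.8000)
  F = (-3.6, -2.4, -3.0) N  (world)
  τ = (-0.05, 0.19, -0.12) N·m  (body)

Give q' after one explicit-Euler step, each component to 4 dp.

q' = (-0.0779, -0.7847, -0.3236, -0.5229)

q⊗(0,ω) = (0.7421788, -1.1382144, 0.1846100, 1.3113200)
q + ½dt·q⊗(0,ω), renormalized = (-0.0779, -0.7847, -0.3236, -0.5229)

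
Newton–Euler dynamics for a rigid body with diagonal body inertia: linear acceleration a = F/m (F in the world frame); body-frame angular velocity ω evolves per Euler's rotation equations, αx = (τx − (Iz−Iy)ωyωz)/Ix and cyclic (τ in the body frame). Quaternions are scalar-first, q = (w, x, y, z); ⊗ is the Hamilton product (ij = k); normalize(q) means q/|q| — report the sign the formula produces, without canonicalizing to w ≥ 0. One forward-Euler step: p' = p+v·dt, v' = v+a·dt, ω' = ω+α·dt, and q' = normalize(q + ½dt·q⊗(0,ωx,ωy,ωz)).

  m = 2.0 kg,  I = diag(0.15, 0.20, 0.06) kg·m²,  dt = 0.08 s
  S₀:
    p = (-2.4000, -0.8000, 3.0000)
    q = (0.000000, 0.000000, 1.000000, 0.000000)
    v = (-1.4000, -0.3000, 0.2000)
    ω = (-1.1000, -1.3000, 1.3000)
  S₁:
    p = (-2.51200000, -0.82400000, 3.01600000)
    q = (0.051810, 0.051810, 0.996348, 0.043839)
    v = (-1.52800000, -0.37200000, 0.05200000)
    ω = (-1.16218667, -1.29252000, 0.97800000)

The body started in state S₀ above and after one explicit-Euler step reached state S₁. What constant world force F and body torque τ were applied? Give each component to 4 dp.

F = (-3.2000, -1.8000, -3.7000)
τ = (0.1200, -0.1100, -0.1700)

Δω = ω₁−ω₀ = (-0.06218667, 0.00748000, -0.32200000)
τ = I·(Δω/dt) + ω₀×(Iω₀) = (0.1200, -0.1100, -0.1700)
velocity change Δv = (-0.12800000, -0.07200000, -0.14800000)
m·(v₁−v₀)/dt = (-3.2000, -1.8000, -3.7000)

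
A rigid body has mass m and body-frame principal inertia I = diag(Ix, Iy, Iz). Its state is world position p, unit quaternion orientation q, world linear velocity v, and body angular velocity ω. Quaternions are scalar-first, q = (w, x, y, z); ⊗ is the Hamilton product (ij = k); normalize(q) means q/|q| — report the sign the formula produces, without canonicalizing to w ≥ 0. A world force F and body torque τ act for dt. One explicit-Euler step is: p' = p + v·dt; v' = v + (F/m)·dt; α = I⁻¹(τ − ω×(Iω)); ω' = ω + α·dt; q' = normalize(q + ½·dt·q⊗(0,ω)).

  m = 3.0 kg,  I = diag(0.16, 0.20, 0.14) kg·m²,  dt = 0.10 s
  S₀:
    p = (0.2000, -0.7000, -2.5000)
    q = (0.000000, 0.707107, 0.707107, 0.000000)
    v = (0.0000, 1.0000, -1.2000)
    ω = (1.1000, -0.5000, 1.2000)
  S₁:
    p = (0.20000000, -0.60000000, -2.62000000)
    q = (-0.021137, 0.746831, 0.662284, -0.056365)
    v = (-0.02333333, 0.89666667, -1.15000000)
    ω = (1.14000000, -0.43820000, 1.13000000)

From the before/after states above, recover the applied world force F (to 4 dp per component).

F = (-0.7000, -3.1000, 1.5000)

velocity change Δv = (-0.02333333, -0.10333333, 0.05000000)
applied force F = (-0.7000, -3.1000, 1.5000)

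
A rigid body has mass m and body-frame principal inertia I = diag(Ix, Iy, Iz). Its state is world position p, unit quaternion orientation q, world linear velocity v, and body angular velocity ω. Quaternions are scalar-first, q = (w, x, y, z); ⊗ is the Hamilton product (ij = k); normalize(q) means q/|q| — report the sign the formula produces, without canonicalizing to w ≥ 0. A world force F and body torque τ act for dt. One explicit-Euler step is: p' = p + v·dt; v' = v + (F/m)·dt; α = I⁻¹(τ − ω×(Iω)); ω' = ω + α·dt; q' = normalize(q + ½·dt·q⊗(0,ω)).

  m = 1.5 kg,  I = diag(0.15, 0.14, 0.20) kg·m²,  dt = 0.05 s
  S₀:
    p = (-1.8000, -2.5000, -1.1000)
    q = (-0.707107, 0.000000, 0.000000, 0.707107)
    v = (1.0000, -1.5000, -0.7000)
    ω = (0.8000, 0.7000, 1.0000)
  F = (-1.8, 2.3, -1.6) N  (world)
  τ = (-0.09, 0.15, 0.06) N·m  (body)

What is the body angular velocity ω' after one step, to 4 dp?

ω' = (0.7560, 0.7679, 1.0164)

α = I⁻¹(τ − ω×Iω) = (-0.8800, 1.3571, 0.3280)
new body rate ω' = (0.7560, 0.7679, 1.0164)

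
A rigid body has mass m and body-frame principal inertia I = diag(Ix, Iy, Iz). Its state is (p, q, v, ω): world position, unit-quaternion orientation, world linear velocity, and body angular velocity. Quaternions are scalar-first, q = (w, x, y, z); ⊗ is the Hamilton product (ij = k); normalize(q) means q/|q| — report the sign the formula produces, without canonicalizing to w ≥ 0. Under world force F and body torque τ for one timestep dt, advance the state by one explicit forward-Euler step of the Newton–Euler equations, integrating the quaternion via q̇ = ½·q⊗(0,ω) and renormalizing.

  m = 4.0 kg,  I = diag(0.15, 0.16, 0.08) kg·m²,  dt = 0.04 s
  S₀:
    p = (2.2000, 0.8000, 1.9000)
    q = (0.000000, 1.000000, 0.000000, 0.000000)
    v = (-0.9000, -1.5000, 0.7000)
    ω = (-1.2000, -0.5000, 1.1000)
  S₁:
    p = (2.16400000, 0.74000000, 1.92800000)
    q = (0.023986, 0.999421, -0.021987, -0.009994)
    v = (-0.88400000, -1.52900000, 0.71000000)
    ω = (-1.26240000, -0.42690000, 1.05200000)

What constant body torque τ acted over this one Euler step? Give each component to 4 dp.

τ = (-0.1900, 0.2000, -0.0900)

rate change Δω = (-0.06240000, 0.07310000, -0.04800000)
τ = I·(Δω/dt) + ω₀×(Iω₀) = (-0.1900, 0.2000, -0.0900)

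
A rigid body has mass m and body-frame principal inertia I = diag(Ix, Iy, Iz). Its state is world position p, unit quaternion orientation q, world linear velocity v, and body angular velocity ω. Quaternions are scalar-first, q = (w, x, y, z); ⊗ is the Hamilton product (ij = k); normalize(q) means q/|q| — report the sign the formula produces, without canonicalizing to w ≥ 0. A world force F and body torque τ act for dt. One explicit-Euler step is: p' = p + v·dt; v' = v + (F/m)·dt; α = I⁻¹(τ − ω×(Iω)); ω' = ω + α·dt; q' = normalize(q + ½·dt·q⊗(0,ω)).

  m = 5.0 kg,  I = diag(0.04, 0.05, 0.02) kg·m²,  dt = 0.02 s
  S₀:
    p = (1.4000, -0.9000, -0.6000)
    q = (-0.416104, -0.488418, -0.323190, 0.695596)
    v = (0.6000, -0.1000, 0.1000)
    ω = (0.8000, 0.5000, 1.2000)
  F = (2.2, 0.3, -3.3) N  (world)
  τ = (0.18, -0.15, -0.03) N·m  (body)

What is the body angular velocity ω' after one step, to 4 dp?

ω' = (0.8990, 0.4323, 1.1660)

(τ − ω×Iω)/I = (4.9500, -3.3840, -1.7000)
new body rate ω' = (0.8990, 0.4323, 1.1660)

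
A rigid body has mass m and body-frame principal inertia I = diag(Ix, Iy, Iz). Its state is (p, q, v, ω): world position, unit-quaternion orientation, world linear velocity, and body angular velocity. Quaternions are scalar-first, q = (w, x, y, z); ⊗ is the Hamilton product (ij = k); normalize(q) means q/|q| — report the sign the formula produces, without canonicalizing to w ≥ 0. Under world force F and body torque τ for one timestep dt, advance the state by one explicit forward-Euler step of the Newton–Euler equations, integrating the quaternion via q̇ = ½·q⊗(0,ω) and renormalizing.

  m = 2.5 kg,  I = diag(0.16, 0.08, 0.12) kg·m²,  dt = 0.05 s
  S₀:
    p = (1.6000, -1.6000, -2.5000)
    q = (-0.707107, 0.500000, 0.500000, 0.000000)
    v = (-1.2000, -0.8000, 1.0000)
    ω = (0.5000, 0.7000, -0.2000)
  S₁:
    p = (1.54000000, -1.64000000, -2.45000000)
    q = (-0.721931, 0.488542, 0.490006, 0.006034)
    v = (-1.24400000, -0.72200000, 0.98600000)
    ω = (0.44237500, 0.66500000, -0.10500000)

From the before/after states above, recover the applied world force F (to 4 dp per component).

F = (-2.2000, 3.9000, -0.7000)

v₁ − v₀ = (-0.04400000, 0.07800000, -0.01400000)
m·(v₁−v₀)/dt = (-2.2000, 3.9000, -0.7000)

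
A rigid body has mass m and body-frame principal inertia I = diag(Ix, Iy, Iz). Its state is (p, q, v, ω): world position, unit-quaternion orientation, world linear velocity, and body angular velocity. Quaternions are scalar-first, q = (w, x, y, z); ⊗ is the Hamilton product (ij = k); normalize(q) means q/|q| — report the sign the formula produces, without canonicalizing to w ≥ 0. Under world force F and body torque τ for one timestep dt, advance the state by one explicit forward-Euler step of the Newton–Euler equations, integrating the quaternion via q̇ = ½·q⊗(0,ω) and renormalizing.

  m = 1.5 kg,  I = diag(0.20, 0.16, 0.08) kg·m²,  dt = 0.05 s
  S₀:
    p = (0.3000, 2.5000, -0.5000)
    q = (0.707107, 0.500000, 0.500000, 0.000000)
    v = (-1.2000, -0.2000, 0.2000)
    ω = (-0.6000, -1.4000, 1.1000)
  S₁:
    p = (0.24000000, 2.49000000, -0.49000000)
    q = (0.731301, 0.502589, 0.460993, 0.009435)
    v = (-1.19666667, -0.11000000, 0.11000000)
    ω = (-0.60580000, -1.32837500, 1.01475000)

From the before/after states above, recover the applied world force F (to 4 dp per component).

F = (0.1000, 2.7000, -2.7000)

Δv = v₁−v₀ = (0.00333333, 0.09000000, -0.09000000)
applied force F = (0.1000, 2.7000, -2.7000)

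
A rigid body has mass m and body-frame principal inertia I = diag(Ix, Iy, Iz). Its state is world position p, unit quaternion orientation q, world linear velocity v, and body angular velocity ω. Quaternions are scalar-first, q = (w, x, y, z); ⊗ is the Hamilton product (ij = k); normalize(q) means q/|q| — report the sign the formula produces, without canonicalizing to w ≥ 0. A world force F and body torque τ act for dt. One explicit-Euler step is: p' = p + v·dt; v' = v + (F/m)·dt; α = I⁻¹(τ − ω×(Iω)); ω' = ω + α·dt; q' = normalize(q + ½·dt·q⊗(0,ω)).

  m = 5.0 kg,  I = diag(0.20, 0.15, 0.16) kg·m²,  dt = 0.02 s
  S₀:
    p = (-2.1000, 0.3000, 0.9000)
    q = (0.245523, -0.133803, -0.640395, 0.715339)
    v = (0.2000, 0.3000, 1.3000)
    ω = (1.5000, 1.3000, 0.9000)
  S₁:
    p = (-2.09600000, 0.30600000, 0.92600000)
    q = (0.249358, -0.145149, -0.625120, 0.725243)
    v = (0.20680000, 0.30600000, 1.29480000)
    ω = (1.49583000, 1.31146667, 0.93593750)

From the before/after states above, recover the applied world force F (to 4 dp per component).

velocity change Δv = (0.00680000, 0.00600000, -0.00520000)
m·(v₁−v₀)/dt = (1.7000, 1.5000, -1.3000)

F = (1.7000, 1.5000, -1.3000)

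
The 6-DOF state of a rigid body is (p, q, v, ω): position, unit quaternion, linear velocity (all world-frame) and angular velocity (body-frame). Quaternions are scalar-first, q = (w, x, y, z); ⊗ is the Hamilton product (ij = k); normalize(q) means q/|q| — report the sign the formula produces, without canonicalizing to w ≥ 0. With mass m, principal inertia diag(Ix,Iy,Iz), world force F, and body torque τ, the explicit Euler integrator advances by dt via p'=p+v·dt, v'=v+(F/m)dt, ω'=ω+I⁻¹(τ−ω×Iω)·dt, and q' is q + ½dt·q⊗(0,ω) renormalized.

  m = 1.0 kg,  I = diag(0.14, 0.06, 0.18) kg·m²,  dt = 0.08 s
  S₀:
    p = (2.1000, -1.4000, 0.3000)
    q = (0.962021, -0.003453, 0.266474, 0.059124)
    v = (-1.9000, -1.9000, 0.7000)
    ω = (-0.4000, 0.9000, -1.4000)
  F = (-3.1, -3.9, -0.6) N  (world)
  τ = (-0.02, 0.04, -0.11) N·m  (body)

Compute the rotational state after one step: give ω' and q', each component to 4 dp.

gyro term ω×Iω = (-0.1512, -0.0224, 0.0288)
α = I⁻¹(τ − ω×Iω) = (0.9371, 1.0400, -0.7711)
new body rate ω' = (-0.3250, 0.9832, -1.4617)
q⊗(0,ω) = (-0.1584342, -0.8110836, 0.8373351, -1.2433475)
q + ½dt·q⊗(0,ω), renormalized = (0.9535, -0.0358, 0.2993, 0.0094)

ω' = (-0.3250, 0.9832, -1.4617)
q' = (0.9535, -0.0358, 0.2993, 0.0094)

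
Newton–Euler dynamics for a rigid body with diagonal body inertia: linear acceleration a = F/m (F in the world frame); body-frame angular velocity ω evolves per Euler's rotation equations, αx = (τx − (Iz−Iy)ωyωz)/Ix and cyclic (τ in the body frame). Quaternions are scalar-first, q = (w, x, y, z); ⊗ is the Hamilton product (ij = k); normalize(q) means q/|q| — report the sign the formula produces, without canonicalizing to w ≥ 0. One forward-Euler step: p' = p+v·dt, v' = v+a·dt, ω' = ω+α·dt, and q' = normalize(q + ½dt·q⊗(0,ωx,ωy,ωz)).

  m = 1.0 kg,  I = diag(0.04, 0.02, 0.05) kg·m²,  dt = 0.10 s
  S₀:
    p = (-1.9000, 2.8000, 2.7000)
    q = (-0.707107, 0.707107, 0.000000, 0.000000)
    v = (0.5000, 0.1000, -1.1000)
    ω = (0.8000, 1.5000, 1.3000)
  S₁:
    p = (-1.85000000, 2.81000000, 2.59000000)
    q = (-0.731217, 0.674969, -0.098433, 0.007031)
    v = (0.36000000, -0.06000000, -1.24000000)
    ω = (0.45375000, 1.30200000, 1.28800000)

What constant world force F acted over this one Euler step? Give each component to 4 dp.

F = (-1.4000, -1.6000, -1.4000)

v₁ − v₀ = (-0.14000000, -0.16000000, -0.14000000)
m·(v₁−v₀)/dt = (-1.4000, -1.6000, -1.4000)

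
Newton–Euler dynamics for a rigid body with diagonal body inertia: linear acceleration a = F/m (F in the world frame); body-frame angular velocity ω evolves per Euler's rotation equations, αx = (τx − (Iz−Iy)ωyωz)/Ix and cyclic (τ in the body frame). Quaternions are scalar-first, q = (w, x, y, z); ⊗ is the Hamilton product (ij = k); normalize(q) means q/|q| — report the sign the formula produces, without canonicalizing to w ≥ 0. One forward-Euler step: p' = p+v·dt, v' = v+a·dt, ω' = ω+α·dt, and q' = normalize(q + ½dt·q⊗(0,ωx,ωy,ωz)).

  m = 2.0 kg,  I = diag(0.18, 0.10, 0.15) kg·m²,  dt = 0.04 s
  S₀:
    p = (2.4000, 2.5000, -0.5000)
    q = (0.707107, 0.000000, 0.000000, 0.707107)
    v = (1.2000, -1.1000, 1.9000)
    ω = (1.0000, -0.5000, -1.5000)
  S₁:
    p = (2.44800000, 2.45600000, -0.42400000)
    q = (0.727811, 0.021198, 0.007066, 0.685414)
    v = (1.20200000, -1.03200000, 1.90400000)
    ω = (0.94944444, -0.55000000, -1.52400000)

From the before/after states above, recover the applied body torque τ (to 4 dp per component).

Δω = ω₁−ω₀ = (-0.05055556, -0.05000000, -0.02400000)
applied torque τ = (-0.1900, -0.1700, -0.0500)

τ = (-0.1900, -0.1700, -0.0500)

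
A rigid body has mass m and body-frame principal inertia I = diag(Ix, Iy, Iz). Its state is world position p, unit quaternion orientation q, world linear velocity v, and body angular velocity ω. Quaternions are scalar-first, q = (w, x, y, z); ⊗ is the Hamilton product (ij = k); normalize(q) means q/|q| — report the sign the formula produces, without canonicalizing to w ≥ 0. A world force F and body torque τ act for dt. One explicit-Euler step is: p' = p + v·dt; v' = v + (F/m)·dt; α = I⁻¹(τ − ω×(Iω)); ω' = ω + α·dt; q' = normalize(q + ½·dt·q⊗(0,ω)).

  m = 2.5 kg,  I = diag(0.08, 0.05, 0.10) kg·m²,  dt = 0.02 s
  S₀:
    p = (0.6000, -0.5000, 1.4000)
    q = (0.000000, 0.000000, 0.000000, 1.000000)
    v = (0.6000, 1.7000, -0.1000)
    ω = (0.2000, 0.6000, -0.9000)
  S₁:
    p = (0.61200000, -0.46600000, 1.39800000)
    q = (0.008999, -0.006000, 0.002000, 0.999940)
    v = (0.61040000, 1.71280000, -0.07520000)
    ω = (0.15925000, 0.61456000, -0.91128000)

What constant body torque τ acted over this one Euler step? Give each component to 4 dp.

rate change Δω = (-0.04075000, 0.01456000, -0.01128000)
precession coupling = (-0.0270, 0.0036, -0.0036)
τ = I·(Δω/dt) + ω₀×(Iω₀) = (-0.1900, 0.0400, -0.0600)

τ = (-0.1900, 0.0400, -0.0600)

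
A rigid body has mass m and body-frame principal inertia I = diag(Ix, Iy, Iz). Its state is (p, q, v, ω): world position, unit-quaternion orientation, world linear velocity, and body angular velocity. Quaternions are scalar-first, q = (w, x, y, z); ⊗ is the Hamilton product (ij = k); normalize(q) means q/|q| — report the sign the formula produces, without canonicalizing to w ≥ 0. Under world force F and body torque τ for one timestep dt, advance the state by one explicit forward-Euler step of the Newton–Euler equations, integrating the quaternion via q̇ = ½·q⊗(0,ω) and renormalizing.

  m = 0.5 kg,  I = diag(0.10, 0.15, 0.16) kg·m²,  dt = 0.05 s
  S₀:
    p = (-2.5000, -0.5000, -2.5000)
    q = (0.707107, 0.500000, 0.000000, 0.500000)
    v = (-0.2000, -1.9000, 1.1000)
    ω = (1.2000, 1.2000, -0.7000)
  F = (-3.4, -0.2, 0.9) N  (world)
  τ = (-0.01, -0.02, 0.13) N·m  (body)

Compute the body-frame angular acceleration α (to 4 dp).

gyro term ω×Iω = (-0.0084, 0.0504, 0.0720)
(τ − ω×Iω)/I = (-0.0160, -0.4693, 0.3625)

α = (-0.0160, -0.4693, 0.3625)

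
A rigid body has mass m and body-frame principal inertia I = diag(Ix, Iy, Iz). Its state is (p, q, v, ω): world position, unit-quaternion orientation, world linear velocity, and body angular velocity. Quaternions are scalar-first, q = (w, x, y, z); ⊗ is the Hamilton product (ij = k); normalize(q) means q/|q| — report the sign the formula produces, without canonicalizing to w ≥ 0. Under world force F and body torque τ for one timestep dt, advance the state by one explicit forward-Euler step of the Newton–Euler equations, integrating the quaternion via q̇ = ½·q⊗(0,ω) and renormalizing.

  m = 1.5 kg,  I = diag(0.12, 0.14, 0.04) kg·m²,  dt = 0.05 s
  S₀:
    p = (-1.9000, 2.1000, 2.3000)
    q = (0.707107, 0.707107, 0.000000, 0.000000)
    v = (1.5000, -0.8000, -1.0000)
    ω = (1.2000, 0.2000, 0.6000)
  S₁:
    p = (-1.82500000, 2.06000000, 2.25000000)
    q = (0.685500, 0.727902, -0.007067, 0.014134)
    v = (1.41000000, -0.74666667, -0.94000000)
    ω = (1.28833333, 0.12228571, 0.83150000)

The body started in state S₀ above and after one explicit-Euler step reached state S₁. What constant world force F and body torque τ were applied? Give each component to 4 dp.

F = (-2.7000, 1.6000, 1.8000)
τ = (0.2000, -0.1600, 0.1900)

Δω = ω₁−ω₀ = (0.08833333, -0.07771429, 0.23150000)
ω₀×(Iω₀) = (-0.0120, 0.0576, 0.0048)
applied torque τ = (0.2000, -0.1600, 0.1900)
Δv = v₁−v₀ = (-0.09000000, 0.05333333, 0.06000000)
applied force F = (-2.7000, 1.6000, 1.8000)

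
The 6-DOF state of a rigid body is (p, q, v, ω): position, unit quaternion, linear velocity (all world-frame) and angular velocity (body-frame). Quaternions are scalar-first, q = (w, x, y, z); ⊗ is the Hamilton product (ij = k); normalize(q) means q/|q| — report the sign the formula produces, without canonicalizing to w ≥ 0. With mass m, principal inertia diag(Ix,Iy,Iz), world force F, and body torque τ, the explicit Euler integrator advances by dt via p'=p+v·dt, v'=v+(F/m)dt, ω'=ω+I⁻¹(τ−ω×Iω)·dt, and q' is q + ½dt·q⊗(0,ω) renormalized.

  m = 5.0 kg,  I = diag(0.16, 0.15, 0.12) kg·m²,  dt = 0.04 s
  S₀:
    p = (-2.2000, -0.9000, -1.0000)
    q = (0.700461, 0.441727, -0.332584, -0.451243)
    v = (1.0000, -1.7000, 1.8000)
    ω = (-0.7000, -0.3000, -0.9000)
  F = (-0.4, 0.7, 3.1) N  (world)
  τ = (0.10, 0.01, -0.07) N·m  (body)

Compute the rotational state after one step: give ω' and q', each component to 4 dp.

ω' = (-0.6730, -0.3041, -0.9226)
q' = (0.6963, 0.4351, -0.3224, -0.4710)

gyro term ω×Iω = (-0.0081, 0.0252, -0.0021)
α = I⁻¹(τ − ω×Iω) = (0.6756, -0.1013, -0.5658)
ω + α·dt = (-0.6730, -0.3041, -0.9226)
q⊗(0,ω) = (-0.1966850, -0.3263700, 0.5032861, -0.9957418)
updated quaternion q' = (0.6963, 0.4351, -0.3224, -0.4710)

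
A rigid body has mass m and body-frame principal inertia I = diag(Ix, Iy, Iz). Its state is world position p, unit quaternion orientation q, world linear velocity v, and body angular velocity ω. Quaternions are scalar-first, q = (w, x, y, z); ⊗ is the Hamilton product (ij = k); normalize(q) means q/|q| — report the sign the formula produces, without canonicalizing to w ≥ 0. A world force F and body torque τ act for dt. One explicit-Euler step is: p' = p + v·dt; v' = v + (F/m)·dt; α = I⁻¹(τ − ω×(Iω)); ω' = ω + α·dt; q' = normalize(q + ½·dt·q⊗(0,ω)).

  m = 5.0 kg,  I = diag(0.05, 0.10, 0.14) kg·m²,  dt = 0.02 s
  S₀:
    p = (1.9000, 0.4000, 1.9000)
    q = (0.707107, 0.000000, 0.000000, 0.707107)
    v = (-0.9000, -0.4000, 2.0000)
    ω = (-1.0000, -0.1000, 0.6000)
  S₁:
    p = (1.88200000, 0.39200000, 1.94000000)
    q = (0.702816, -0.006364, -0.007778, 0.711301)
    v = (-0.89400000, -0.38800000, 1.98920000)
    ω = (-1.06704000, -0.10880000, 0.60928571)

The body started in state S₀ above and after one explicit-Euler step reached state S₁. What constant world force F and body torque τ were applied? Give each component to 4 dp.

Δω = ω₁−ω₀ = (-0.06704000, -0.00880000, 0.00928571)
gyro term ω₀×Iω₀ = (-0.0024, 0.0540, 0.0050)
applied torque τ = (-0.1700, 0.0100, 0.0700)
Δv = v₁−v₀ = (0.00600000, 0.01200000, -0.01080000)
F = m·Δv/dt = (1.5000, 3.0000, -2.7000)

F = (1.5000, 3.0000, -2.7000)
τ = (-0.1700, 0.0100, 0.0700)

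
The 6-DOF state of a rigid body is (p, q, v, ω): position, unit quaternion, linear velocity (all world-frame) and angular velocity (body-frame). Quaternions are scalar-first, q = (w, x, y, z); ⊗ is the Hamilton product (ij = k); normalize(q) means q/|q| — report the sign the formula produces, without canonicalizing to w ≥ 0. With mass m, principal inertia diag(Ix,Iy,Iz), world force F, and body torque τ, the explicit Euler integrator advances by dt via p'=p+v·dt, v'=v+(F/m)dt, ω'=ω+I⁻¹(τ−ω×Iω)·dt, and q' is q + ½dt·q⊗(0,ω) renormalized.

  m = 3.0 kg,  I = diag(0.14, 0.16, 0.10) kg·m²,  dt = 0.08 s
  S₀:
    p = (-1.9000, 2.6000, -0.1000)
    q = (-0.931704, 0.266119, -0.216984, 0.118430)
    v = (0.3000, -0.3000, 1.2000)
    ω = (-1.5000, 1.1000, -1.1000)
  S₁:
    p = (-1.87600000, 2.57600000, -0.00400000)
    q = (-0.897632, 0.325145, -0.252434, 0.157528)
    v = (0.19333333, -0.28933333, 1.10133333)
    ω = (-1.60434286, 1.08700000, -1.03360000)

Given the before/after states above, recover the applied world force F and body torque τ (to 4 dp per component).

F = (-4.0000, 0.4000, -3.7000)
τ = (-0.1100, 0.0400, 0.0500)

rate change Δω = (-0.10434286, -0.01300000, 0.06640000)
applied torque τ = (-0.1100, 0.0400, 0.0500)
velocity change Δv = (-0.10666667, 0.01066667, -0.09866667)
applied force F = (-4.0000, 0.4000, -3.7000)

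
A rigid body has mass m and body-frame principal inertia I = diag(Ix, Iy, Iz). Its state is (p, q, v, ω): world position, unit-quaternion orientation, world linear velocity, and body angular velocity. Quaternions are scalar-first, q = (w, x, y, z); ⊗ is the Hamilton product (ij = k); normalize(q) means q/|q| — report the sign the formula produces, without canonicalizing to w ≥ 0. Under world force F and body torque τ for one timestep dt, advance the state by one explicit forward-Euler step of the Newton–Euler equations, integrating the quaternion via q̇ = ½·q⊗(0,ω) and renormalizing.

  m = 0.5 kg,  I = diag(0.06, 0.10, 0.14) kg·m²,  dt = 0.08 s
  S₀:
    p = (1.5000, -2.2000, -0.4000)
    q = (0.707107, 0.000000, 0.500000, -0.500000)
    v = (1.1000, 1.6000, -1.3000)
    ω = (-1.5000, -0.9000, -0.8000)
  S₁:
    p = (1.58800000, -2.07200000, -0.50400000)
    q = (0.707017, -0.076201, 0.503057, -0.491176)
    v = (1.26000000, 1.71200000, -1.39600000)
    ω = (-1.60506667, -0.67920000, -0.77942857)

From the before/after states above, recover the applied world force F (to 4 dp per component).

F = (1.0000, 0.7000, -0.6000)

v₁ − v₀ = (0.16000000, 0.11200000, -0.09600000)
F = m·Δv/dt = (1.0000, 0.7000, -0.6000)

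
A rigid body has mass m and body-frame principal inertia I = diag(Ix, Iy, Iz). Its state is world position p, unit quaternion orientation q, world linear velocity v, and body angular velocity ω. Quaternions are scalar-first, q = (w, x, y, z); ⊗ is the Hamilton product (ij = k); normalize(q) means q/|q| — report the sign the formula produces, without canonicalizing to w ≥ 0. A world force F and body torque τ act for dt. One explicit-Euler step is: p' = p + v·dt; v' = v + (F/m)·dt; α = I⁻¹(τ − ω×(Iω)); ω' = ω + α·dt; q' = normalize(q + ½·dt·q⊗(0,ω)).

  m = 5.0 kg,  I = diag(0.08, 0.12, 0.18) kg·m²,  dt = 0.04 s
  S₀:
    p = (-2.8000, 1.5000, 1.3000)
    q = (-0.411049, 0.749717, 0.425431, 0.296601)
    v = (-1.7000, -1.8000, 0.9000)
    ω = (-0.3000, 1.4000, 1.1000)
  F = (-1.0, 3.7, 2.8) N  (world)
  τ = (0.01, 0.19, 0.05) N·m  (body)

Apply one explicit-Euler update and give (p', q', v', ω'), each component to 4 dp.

p' = (-2.8680, 1.4280, 1.3360)
q' = (-0.4247, 0.7527, 0.3954, 0.3109)
v' = (-1.7080, -1.7704, 0.9224)
ω' = (-0.3412, 1.4523, 1.1148)

linear accel F/m = (-0.2000, 0.7400, 0.5600)
new position p' = (-2.8680, 1.4280, 1.3360)
new velocity v' = (-1.7080, -1.7704, 0.9224)
α = I⁻¹(τ − ω×Iω) = (-1.0300, 1.3083, 0.3711)
ω + α·dt = (-0.3412, 1.4523, 1.1148)
Hamilton product q⊗(0,ω) = (-0.6969494, 0.1760474, -1.4891376, 0.7250792)
q + ½dt·q⊗(0,ω), renormalized = (-0.4247, 0.7527, 0.3954, 0.3109)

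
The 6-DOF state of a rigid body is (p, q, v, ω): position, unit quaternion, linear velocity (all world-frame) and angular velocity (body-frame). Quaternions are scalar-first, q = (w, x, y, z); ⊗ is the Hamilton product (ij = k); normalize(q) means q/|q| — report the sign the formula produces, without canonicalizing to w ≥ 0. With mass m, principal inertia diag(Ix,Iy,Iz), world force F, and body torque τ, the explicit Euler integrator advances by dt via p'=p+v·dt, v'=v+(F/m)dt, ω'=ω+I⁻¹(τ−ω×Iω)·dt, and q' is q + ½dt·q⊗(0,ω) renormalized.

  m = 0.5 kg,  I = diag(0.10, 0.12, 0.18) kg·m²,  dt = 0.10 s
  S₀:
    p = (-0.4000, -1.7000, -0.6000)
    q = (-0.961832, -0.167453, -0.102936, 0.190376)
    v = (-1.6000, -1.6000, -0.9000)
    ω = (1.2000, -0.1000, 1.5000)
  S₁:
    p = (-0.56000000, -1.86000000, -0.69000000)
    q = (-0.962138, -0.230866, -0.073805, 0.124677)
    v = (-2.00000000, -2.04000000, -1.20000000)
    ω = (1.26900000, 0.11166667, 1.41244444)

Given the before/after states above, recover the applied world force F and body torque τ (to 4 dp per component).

F = (-2.0000, -2.2000, -1.5000)
τ = (0.0600, 0.1100, -0.1600)

v₁ − v₀ = (-0.40000000, -0.44000000, -0.30000000)
m·(v₁−v₀)/dt = (-2.0000, -2.2000, -1.5000)
rate change Δω = (0.06900000, 0.21166667, -0.08755556)
I·α + gyro = (0.0600, 0.1100, -0.1600)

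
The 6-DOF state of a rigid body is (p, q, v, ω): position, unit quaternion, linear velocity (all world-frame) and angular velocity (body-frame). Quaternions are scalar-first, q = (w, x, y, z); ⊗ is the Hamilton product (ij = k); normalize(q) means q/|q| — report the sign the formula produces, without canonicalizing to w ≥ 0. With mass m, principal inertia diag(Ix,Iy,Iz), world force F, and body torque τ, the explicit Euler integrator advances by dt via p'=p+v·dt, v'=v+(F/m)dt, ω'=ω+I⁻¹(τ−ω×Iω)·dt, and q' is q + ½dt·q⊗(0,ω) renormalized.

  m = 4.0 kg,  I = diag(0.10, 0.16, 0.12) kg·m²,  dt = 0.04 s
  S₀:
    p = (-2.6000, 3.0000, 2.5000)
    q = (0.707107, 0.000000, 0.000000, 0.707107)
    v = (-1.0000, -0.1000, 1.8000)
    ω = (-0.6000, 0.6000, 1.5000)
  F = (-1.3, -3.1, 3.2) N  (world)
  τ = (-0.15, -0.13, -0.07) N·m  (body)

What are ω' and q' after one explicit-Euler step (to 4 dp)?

ω' = (-0.6456, 0.5630, 1.4839)
q' = (0.6855, -0.0170, 0.0000, 0.7279)

gyro term ω×Iω = (-0.0360, 0.0180, -0.0216)
(τ − ω×Iω)/I = (-1.1400, -0.9250, -0.4033)
ω' = ω + α·dt = (-0.6456, 0.5630, 1.4839)
2q̇ = q⊗(0,ω) = (-1.0606605, -0.8485284, 0.0000000, 1.0606605)
q' = normalize(q + ½dt·q⊗(0,ω)) = (0.6855, -0.0170, 0.0000, 0.7279)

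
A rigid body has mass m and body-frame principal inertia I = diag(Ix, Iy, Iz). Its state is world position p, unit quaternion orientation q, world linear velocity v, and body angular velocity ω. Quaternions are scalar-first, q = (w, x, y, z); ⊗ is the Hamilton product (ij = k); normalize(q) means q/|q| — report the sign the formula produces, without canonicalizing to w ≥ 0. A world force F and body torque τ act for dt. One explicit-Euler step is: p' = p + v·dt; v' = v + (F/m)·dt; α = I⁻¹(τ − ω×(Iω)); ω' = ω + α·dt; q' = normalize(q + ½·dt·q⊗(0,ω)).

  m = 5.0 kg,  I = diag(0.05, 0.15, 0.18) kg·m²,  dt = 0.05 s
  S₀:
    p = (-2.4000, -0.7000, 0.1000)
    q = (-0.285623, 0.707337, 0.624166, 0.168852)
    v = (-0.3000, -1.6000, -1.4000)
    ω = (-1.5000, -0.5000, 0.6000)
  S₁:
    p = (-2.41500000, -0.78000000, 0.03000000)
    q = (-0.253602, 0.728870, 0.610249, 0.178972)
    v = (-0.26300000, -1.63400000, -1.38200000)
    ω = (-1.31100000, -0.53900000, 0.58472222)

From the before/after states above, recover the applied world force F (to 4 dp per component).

F = (3.7000, -3.4000, 1.8000)

Δv = v₁−v₀ = (0.03700000, -0.03400000, 0.01800000)
F = m·Δv/dt = (3.7000, -3.4000, 1.8000)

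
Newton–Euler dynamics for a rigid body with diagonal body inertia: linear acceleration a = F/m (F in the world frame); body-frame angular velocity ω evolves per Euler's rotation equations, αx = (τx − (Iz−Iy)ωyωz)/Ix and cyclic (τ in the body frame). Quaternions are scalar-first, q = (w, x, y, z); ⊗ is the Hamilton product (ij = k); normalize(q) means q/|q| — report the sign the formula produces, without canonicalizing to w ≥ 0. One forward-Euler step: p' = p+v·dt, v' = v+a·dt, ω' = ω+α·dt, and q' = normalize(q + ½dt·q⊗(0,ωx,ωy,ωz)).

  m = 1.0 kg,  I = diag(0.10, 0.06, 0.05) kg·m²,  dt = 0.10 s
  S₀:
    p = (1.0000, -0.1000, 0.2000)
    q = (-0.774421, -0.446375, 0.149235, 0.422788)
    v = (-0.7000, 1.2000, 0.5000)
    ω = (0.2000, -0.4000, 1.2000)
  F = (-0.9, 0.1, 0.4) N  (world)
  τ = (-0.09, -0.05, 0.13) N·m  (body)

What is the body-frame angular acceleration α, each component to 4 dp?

α = (-0.9480, -1.0333, 2.5360)

precession coupling ω×(Iω) = (0.0048, 0.0120, 0.0032)
α = I⁻¹(τ − ω×Iω) = (-0.9480, -1.0333, 2.5360)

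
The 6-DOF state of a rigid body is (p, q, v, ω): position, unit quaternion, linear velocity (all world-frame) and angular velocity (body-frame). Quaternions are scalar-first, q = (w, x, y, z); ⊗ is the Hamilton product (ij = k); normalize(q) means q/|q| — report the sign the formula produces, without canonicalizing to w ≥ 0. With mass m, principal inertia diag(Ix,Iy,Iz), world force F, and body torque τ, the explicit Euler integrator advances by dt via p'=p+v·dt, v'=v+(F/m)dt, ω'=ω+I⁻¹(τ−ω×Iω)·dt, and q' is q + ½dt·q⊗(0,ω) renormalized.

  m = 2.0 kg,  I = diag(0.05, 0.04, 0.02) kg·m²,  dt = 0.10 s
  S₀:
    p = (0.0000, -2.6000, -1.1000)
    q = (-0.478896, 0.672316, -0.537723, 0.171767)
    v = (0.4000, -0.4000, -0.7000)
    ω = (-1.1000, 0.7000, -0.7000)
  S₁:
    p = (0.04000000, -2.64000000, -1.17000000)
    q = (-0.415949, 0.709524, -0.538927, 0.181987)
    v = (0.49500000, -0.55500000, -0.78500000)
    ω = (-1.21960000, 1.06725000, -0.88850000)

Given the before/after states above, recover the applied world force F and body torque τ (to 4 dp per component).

velocity change Δv = (0.09500000, -0.15500000, -0.08500000)
F = m·Δv/dt = (1.9000, -3.1000, -1.7000)
ω₁ − ω₀ = (-0.11960000, 0.36725000, -0.18850000)
precession coupling = (0.0098, 0.0231, 0.0077)
I·α + gyro = (-0.0500, 0.1700, -0.0300)

F = (1.9000, -3.1000, -1.7000)
τ = (-0.0500, 0.1700, -0.0300)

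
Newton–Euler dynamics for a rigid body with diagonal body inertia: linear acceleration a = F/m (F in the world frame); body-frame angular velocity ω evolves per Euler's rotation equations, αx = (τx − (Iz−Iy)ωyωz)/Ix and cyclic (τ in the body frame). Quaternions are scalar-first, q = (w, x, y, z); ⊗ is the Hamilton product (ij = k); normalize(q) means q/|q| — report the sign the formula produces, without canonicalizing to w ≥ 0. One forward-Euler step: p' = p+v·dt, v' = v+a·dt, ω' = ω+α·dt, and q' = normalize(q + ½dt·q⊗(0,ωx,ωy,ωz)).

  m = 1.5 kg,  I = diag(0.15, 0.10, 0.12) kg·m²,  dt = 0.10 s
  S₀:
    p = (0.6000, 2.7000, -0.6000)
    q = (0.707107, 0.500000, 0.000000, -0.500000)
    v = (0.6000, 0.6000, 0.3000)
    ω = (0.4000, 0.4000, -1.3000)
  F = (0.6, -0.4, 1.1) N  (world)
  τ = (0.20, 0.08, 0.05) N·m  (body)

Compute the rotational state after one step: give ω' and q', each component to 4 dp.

ω' = (0.5403, 0.4956, -1.2517)
q' = (0.6629, 0.5228, 0.0366, -0.5346)

precession coupling ω×(Iω) = (-0.0104, -0.0156, -0.0080)
α = I⁻¹(τ − ω×Iω) = (1.4027, 0.9560, 0.4833)
ω + α·dt = (0.5403, 0.4956, -1.2517)
2q̇ = q⊗(0,ω) = (-0.8500000, 0.4828428, 0.7328428, -0.7192391)
q + ½dt·q⊗(0,ω), renormalized = (0.6629, 0.5228, 0.0366, -0.5346)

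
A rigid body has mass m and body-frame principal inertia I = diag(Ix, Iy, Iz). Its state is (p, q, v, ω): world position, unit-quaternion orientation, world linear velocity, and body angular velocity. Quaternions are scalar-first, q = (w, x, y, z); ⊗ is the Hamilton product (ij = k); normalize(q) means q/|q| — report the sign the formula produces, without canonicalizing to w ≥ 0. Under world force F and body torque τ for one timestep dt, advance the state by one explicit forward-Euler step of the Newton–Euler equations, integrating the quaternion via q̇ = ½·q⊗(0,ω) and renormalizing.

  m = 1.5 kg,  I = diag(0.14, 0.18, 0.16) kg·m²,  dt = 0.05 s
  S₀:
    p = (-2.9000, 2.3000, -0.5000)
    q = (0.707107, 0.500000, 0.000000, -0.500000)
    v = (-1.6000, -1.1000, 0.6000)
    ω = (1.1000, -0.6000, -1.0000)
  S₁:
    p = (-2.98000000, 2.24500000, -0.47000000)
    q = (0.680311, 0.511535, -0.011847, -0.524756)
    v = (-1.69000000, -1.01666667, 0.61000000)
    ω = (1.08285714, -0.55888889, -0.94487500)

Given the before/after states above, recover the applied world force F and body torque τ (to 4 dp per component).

F = (-2.7000, 2.5000, 0.3000)
τ = (-0.0600, 0.1700, 0.1500)

rate change Δω = (-0.01714286, 0.04111111, 0.05512500)
I·α + gyro = (-0.0600, 0.1700, 0.1500)
Δv = v₁−v₀ = (-0.09000000, 0.08333333, 0.01000000)
m·(v₁−v₀)/dt = (-2.7000, 2.5000, 0.3000)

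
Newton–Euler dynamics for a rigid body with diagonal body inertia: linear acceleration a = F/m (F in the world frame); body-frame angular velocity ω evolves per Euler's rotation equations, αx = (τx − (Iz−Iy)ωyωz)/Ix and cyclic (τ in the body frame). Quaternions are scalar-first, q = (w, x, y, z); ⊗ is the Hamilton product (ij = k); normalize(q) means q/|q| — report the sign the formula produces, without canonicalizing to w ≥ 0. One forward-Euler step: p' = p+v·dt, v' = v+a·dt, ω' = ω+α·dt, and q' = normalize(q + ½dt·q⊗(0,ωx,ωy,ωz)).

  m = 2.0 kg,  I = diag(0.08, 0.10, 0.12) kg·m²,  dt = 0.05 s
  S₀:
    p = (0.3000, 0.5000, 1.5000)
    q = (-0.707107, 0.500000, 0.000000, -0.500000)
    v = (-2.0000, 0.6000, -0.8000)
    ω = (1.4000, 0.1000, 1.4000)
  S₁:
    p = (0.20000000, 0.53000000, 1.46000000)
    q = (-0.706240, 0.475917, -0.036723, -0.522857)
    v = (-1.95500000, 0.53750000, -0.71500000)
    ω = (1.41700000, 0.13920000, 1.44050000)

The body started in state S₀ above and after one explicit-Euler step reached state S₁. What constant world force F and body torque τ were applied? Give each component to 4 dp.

rate change Δω = (0.01700000, 0.03920000, 0.04050000)
gyro term ω₀×Iω₀ = (0.0028, -0.0784, 0.0028)
I·α + gyro = (0.0300, 0.0000, 0.1000)
velocity change Δv = (0.04500000, -0.06250000, 0.08500000)
m·(v₁−v₀)/dt = (1.8000, -2.5000, 3.4000)

F = (1.8000, -2.5000, 3.4000)
τ = (0.0300, 0.0000, 0.1000)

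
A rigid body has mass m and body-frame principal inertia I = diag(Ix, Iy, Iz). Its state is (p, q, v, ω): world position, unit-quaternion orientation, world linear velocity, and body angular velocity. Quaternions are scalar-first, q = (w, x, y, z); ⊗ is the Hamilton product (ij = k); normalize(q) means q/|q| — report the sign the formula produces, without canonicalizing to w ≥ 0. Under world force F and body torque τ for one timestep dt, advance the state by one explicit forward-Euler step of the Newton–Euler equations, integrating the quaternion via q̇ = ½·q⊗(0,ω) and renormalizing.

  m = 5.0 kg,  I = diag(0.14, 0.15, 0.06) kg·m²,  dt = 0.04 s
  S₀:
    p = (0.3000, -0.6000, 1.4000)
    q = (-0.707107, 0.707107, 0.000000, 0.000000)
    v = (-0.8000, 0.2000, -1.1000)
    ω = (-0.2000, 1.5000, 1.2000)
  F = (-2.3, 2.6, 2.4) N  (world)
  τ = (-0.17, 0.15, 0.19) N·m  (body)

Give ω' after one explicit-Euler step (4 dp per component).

gyro term ω×Iω = (-0.1620, -0.0192, -0.0030)
(τ − ω×Iω)/I = (-0.0571, 1.1280, 3.2167)
new body rate ω' = (-0.2023, 1.5451, 1.3287)

ω' = (-0.2023, 1.5451, 1.3287)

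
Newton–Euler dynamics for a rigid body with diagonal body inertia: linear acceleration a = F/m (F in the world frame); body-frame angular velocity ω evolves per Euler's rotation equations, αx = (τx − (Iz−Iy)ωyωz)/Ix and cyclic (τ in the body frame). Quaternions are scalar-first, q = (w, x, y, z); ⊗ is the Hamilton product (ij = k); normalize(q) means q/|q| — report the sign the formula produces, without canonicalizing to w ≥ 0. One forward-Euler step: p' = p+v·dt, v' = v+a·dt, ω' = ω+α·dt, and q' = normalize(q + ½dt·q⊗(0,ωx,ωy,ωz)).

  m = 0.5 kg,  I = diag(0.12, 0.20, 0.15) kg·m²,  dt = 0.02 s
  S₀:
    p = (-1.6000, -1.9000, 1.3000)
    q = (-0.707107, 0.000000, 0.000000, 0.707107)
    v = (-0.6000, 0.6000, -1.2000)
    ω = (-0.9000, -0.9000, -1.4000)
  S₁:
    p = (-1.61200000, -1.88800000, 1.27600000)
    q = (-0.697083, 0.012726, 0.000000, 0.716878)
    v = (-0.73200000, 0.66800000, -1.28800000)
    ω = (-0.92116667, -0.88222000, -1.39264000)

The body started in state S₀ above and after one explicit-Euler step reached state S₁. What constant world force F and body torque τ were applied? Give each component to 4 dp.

F = (-3.3000, 1.7000, -2.2000)
τ = (-0.1900, 0.1400, 0.1200)

v₁ − v₀ = (-0.13200000, 0.06800000, -0.08800000)
applied force F = (-3.3000, 1.7000, -2.2000)
rate change Δω = (-0.02116667, 0.01778000, 0.00736000)
precession coupling = (-0.0630, -0.0378, 0.0648)
applied torque τ = (-0.1900, 0.1400, 0.1200)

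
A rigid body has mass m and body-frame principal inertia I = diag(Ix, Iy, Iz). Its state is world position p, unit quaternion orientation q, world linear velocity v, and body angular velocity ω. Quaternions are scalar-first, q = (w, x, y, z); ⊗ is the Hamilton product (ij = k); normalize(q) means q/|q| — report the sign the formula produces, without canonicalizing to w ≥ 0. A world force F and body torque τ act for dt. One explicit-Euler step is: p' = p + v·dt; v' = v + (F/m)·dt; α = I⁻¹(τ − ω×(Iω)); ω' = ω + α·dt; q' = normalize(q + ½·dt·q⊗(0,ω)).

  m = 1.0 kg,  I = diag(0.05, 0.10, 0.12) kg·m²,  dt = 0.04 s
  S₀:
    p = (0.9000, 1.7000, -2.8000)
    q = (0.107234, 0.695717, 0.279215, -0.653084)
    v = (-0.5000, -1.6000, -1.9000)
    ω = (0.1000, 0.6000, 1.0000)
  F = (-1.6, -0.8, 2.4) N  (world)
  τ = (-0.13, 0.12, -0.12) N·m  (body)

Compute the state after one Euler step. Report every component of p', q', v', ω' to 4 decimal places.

p' = (0.8800, 1.6360, -2.8760)
q' = (0.1155, 0.7092, 0.2652, -0.6430)
v' = (-0.5640, -1.6320, -1.8040)
ω' = (-0.0136, 0.6508, 0.9590)

new position p' = (0.8800, 1.6360, -2.8760)
v' = v + a·dt = (-0.5640, -1.6320, -1.8040)
ω×(Iω) gyroscopic = (0.0120, -0.0070, 0.0030)
(τ − ω×Iω)/I = (-2.8400, 1.2700, -1.0250)
new body rate ω' = (-0.0136, 0.6508, 0.9590)
q⊗(0,ω) = (0.4159833, 0.6817888, -0.6966850, 0.4967427)
updated quaternion q' = (0.1155, 0.7092, 0.2652, -0.6430)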